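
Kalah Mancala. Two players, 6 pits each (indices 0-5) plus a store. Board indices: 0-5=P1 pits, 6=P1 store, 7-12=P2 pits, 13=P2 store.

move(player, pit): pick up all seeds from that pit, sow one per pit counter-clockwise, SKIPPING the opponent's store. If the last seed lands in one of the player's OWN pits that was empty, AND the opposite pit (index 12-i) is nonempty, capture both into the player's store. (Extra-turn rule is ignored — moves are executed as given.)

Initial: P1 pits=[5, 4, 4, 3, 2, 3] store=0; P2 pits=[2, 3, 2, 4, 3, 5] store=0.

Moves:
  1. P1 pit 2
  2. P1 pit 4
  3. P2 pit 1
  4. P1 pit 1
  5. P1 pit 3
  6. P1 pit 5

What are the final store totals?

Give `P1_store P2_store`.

Move 1: P1 pit2 -> P1=[5,4,0,4,3,4](1) P2=[2,3,2,4,3,5](0)
Move 2: P1 pit4 -> P1=[5,4,0,4,0,5](2) P2=[3,3,2,4,3,5](0)
Move 3: P2 pit1 -> P1=[5,4,0,4,0,5](2) P2=[3,0,3,5,4,5](0)
Move 4: P1 pit1 -> P1=[5,0,1,5,1,6](2) P2=[3,0,3,5,4,5](0)
Move 5: P1 pit3 -> P1=[5,0,1,0,2,7](3) P2=[4,1,3,5,4,5](0)
Move 6: P1 pit5 -> P1=[5,0,1,0,2,0](4) P2=[5,2,4,6,5,6](0)

Answer: 4 0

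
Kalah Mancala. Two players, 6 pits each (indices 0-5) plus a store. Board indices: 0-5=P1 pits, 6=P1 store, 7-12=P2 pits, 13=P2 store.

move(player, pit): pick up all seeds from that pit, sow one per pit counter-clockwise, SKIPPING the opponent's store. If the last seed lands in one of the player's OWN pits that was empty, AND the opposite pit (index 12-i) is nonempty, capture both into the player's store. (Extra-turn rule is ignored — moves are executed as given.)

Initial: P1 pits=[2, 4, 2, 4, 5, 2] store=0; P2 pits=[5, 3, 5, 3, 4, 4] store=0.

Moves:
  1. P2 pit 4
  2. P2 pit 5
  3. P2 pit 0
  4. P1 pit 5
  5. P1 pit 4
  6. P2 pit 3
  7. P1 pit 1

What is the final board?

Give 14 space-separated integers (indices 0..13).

Answer: 1 0 4 6 1 2 3 3 5 7 0 2 1 8

Derivation:
Move 1: P2 pit4 -> P1=[3,5,2,4,5,2](0) P2=[5,3,5,3,0,5](1)
Move 2: P2 pit5 -> P1=[4,6,3,5,5,2](0) P2=[5,3,5,3,0,0](2)
Move 3: P2 pit0 -> P1=[0,6,3,5,5,2](0) P2=[0,4,6,4,1,0](7)
Move 4: P1 pit5 -> P1=[0,6,3,5,5,0](1) P2=[1,4,6,4,1,0](7)
Move 5: P1 pit4 -> P1=[0,6,3,5,0,1](2) P2=[2,5,7,4,1,0](7)
Move 6: P2 pit3 -> P1=[1,6,3,5,0,1](2) P2=[2,5,7,0,2,1](8)
Move 7: P1 pit1 -> P1=[1,0,4,6,1,2](3) P2=[3,5,7,0,2,1](8)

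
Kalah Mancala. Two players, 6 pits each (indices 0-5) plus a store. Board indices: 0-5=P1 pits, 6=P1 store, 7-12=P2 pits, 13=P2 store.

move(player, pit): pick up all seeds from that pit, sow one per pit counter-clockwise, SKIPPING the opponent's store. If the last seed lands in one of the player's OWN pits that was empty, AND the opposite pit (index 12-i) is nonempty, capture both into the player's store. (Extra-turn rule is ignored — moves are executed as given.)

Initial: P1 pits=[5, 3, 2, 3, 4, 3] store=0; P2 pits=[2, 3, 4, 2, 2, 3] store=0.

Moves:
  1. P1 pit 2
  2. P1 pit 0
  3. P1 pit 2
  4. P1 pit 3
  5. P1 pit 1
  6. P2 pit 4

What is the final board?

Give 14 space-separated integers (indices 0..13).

Answer: 0 0 1 1 8 6 1 3 4 5 2 0 4 1

Derivation:
Move 1: P1 pit2 -> P1=[5,3,0,4,5,3](0) P2=[2,3,4,2,2,3](0)
Move 2: P1 pit0 -> P1=[0,4,1,5,6,4](0) P2=[2,3,4,2,2,3](0)
Move 3: P1 pit2 -> P1=[0,4,0,6,6,4](0) P2=[2,3,4,2,2,3](0)
Move 4: P1 pit3 -> P1=[0,4,0,0,7,5](1) P2=[3,4,5,2,2,3](0)
Move 5: P1 pit1 -> P1=[0,0,1,1,8,6](1) P2=[3,4,5,2,2,3](0)
Move 6: P2 pit4 -> P1=[0,0,1,1,8,6](1) P2=[3,4,5,2,0,4](1)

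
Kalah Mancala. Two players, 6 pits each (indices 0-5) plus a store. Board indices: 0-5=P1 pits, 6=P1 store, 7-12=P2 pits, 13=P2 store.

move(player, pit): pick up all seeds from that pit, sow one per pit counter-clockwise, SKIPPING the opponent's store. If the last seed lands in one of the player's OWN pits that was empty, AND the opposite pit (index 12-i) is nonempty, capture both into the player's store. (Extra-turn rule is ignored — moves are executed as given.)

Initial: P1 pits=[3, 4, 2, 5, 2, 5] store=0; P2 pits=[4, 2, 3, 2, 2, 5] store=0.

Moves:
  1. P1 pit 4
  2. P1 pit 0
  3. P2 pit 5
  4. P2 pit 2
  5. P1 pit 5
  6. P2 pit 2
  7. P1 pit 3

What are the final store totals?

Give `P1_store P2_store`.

Move 1: P1 pit4 -> P1=[3,4,2,5,0,6](1) P2=[4,2,3,2,2,5](0)
Move 2: P1 pit0 -> P1=[0,5,3,6,0,6](1) P2=[4,2,3,2,2,5](0)
Move 3: P2 pit5 -> P1=[1,6,4,7,0,6](1) P2=[4,2,3,2,2,0](1)
Move 4: P2 pit2 -> P1=[0,6,4,7,0,6](1) P2=[4,2,0,3,3,0](3)
Move 5: P1 pit5 -> P1=[0,6,4,7,0,0](2) P2=[5,3,1,4,4,0](3)
Move 6: P2 pit2 -> P1=[0,6,4,7,0,0](2) P2=[5,3,0,5,4,0](3)
Move 7: P1 pit3 -> P1=[0,6,4,0,1,1](3) P2=[6,4,1,6,4,0](3)

Answer: 3 3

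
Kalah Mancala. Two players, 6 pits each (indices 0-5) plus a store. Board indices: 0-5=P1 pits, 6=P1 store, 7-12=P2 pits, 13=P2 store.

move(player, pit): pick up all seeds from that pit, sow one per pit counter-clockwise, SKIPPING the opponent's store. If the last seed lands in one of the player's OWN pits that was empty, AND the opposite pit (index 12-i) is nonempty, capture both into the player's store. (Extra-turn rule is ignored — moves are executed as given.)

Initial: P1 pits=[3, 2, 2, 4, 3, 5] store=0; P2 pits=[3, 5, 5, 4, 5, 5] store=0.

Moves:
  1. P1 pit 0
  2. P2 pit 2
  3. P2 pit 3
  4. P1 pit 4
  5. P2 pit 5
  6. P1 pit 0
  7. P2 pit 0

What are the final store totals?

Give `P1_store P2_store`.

Move 1: P1 pit0 -> P1=[0,3,3,5,3,5](0) P2=[3,5,5,4,5,5](0)
Move 2: P2 pit2 -> P1=[1,3,3,5,3,5](0) P2=[3,5,0,5,6,6](1)
Move 3: P2 pit3 -> P1=[2,4,3,5,3,5](0) P2=[3,5,0,0,7,7](2)
Move 4: P1 pit4 -> P1=[2,4,3,5,0,6](1) P2=[4,5,0,0,7,7](2)
Move 5: P2 pit5 -> P1=[3,5,4,6,1,7](1) P2=[4,5,0,0,7,0](3)
Move 6: P1 pit0 -> P1=[0,6,5,7,1,7](1) P2=[4,5,0,0,7,0](3)
Move 7: P2 pit0 -> P1=[0,6,5,7,1,7](1) P2=[0,6,1,1,8,0](3)

Answer: 1 3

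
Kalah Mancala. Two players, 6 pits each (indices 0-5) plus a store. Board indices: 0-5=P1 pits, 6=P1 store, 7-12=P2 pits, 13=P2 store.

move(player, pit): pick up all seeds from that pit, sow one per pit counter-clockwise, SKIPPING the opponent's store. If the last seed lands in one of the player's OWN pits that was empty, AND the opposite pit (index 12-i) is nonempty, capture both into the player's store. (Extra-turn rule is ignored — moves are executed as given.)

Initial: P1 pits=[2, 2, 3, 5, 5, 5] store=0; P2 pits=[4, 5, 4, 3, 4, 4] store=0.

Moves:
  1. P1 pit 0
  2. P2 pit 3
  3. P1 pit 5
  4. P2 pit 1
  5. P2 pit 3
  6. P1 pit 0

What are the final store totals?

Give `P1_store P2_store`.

Move 1: P1 pit0 -> P1=[0,3,4,5,5,5](0) P2=[4,5,4,3,4,4](0)
Move 2: P2 pit3 -> P1=[0,3,4,5,5,5](0) P2=[4,5,4,0,5,5](1)
Move 3: P1 pit5 -> P1=[0,3,4,5,5,0](1) P2=[5,6,5,1,5,5](1)
Move 4: P2 pit1 -> P1=[1,3,4,5,5,0](1) P2=[5,0,6,2,6,6](2)
Move 5: P2 pit3 -> P1=[1,3,4,5,5,0](1) P2=[5,0,6,0,7,7](2)
Move 6: P1 pit0 -> P1=[0,4,4,5,5,0](1) P2=[5,0,6,0,7,7](2)

Answer: 1 2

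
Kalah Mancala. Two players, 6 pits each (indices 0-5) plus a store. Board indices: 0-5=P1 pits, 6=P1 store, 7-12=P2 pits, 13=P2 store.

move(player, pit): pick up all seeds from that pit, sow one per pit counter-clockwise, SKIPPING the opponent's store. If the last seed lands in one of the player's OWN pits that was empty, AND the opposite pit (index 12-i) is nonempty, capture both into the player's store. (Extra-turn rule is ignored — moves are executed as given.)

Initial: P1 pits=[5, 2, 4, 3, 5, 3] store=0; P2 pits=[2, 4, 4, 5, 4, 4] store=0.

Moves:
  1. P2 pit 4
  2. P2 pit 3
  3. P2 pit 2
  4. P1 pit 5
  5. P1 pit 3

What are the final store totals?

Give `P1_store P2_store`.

Answer: 2 3

Derivation:
Move 1: P2 pit4 -> P1=[6,3,4,3,5,3](0) P2=[2,4,4,5,0,5](1)
Move 2: P2 pit3 -> P1=[7,4,4,3,5,3](0) P2=[2,4,4,0,1,6](2)
Move 3: P2 pit2 -> P1=[7,4,4,3,5,3](0) P2=[2,4,0,1,2,7](3)
Move 4: P1 pit5 -> P1=[7,4,4,3,5,0](1) P2=[3,5,0,1,2,7](3)
Move 5: P1 pit3 -> P1=[7,4,4,0,6,1](2) P2=[3,5,0,1,2,7](3)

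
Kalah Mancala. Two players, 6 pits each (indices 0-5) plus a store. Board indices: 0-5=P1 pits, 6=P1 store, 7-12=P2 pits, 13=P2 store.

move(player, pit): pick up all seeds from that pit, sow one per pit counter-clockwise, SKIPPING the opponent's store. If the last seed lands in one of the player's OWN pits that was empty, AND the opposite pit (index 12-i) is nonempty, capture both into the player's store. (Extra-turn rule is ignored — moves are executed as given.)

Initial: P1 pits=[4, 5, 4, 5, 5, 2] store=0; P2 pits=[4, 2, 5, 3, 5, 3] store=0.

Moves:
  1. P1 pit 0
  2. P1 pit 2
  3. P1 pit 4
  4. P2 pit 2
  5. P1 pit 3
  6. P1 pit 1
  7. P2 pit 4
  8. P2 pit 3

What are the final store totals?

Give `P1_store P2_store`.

Answer: 4 3

Derivation:
Move 1: P1 pit0 -> P1=[0,6,5,6,6,2](0) P2=[4,2,5,3,5,3](0)
Move 2: P1 pit2 -> P1=[0,6,0,7,7,3](1) P2=[5,2,5,3,5,3](0)
Move 3: P1 pit4 -> P1=[0,6,0,7,0,4](2) P2=[6,3,6,4,6,3](0)
Move 4: P2 pit2 -> P1=[1,7,0,7,0,4](2) P2=[6,3,0,5,7,4](1)
Move 5: P1 pit3 -> P1=[1,7,0,0,1,5](3) P2=[7,4,1,6,7,4](1)
Move 6: P1 pit1 -> P1=[1,0,1,1,2,6](4) P2=[8,5,1,6,7,4](1)
Move 7: P2 pit4 -> P1=[2,1,2,2,3,6](4) P2=[8,5,1,6,0,5](2)
Move 8: P2 pit3 -> P1=[3,2,3,2,3,6](4) P2=[8,5,1,0,1,6](3)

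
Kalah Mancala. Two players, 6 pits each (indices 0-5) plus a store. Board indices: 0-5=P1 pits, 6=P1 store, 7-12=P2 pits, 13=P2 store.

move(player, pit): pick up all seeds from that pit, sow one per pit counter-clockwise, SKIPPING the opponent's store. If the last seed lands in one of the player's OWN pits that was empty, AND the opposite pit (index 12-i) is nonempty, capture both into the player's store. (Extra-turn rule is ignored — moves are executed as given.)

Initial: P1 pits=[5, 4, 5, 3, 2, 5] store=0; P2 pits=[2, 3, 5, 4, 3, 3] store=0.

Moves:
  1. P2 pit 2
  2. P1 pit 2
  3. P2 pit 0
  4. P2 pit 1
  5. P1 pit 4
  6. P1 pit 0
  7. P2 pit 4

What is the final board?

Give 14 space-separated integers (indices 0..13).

Move 1: P2 pit2 -> P1=[6,4,5,3,2,5](0) P2=[2,3,0,5,4,4](1)
Move 2: P1 pit2 -> P1=[6,4,0,4,3,6](1) P2=[3,3,0,5,4,4](1)
Move 3: P2 pit0 -> P1=[6,4,0,4,3,6](1) P2=[0,4,1,6,4,4](1)
Move 4: P2 pit1 -> P1=[6,4,0,4,3,6](1) P2=[0,0,2,7,5,5](1)
Move 5: P1 pit4 -> P1=[6,4,0,4,0,7](2) P2=[1,0,2,7,5,5](1)
Move 6: P1 pit0 -> P1=[0,5,1,5,1,8](3) P2=[1,0,2,7,5,5](1)
Move 7: P2 pit4 -> P1=[1,6,2,5,1,8](3) P2=[1,0,2,7,0,6](2)

Answer: 1 6 2 5 1 8 3 1 0 2 7 0 6 2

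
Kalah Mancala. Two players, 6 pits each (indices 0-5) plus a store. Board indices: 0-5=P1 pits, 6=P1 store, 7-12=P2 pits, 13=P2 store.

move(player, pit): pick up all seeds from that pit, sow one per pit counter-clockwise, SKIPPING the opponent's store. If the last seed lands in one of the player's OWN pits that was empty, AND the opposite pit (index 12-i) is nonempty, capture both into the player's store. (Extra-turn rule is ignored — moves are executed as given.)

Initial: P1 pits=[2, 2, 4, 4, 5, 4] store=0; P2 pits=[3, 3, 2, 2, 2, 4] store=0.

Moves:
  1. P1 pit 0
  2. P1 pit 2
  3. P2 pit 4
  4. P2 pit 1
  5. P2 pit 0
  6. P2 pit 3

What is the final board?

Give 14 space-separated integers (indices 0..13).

Answer: 1 0 0 5 6 5 1 0 1 4 0 2 6 6

Derivation:
Move 1: P1 pit0 -> P1=[0,3,5,4,5,4](0) P2=[3,3,2,2,2,4](0)
Move 2: P1 pit2 -> P1=[0,3,0,5,6,5](1) P2=[4,3,2,2,2,4](0)
Move 3: P2 pit4 -> P1=[0,3,0,5,6,5](1) P2=[4,3,2,2,0,5](1)
Move 4: P2 pit1 -> P1=[0,0,0,5,6,5](1) P2=[4,0,3,3,0,5](5)
Move 5: P2 pit0 -> P1=[0,0,0,5,6,5](1) P2=[0,1,4,4,1,5](5)
Move 6: P2 pit3 -> P1=[1,0,0,5,6,5](1) P2=[0,1,4,0,2,6](6)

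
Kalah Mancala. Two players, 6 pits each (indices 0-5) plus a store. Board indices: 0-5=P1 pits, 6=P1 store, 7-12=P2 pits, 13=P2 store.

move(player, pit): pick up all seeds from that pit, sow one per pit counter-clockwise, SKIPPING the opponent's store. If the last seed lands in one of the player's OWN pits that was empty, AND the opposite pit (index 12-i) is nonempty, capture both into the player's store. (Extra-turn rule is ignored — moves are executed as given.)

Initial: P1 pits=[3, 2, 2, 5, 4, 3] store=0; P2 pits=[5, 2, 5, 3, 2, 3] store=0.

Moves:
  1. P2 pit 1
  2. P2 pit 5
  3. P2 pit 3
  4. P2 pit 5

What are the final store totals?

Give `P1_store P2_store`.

Move 1: P2 pit1 -> P1=[3,2,2,5,4,3](0) P2=[5,0,6,4,2,3](0)
Move 2: P2 pit5 -> P1=[4,3,2,5,4,3](0) P2=[5,0,6,4,2,0](1)
Move 3: P2 pit3 -> P1=[5,3,2,5,4,3](0) P2=[5,0,6,0,3,1](2)
Move 4: P2 pit5 -> P1=[5,3,2,5,4,3](0) P2=[5,0,6,0,3,0](3)

Answer: 0 3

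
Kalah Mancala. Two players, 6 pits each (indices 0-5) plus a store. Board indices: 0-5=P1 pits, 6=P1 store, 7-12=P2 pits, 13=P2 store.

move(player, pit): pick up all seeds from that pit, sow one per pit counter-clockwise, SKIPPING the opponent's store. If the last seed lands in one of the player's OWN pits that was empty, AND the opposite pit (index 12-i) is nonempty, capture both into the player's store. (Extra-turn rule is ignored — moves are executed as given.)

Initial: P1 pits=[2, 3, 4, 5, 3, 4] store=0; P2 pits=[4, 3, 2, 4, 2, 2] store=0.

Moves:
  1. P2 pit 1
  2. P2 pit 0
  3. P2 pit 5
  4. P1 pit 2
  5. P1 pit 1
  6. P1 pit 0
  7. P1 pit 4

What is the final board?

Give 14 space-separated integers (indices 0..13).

Answer: 0 1 2 8 0 6 2 1 2 5 6 4 0 1

Derivation:
Move 1: P2 pit1 -> P1=[2,3,4,5,3,4](0) P2=[4,0,3,5,3,2](0)
Move 2: P2 pit0 -> P1=[2,3,4,5,3,4](0) P2=[0,1,4,6,4,2](0)
Move 3: P2 pit5 -> P1=[3,3,4,5,3,4](0) P2=[0,1,4,6,4,0](1)
Move 4: P1 pit2 -> P1=[3,3,0,6,4,5](1) P2=[0,1,4,6,4,0](1)
Move 5: P1 pit1 -> P1=[3,0,1,7,5,5](1) P2=[0,1,4,6,4,0](1)
Move 6: P1 pit0 -> P1=[0,1,2,8,5,5](1) P2=[0,1,4,6,4,0](1)
Move 7: P1 pit4 -> P1=[0,1,2,8,0,6](2) P2=[1,2,5,6,4,0](1)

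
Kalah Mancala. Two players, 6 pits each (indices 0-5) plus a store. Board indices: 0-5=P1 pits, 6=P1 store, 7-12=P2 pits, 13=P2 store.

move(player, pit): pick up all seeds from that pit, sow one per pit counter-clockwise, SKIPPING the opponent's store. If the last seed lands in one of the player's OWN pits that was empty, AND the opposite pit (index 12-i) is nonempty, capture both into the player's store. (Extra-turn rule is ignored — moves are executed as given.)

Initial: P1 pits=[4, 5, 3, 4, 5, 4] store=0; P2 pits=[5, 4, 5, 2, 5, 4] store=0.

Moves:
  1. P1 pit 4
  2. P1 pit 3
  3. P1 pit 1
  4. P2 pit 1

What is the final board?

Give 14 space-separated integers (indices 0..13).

Answer: 4 0 4 1 2 7 3 7 0 7 3 6 5 1

Derivation:
Move 1: P1 pit4 -> P1=[4,5,3,4,0,5](1) P2=[6,5,6,2,5,4](0)
Move 2: P1 pit3 -> P1=[4,5,3,0,1,6](2) P2=[7,5,6,2,5,4](0)
Move 3: P1 pit1 -> P1=[4,0,4,1,2,7](3) P2=[7,5,6,2,5,4](0)
Move 4: P2 pit1 -> P1=[4,0,4,1,2,7](3) P2=[7,0,7,3,6,5](1)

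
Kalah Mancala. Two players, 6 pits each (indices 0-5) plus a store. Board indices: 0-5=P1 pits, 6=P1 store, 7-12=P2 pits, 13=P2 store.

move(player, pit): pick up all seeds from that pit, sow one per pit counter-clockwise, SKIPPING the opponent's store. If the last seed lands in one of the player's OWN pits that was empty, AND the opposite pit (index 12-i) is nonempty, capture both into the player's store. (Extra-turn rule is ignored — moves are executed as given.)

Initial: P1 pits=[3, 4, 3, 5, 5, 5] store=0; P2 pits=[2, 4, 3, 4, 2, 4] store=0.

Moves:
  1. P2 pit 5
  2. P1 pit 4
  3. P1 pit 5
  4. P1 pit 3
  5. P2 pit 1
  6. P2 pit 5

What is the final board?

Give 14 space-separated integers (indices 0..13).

Answer: 5 6 4 0 1 1 3 5 0 6 6 4 0 3

Derivation:
Move 1: P2 pit5 -> P1=[4,5,4,5,5,5](0) P2=[2,4,3,4,2,0](1)
Move 2: P1 pit4 -> P1=[4,5,4,5,0,6](1) P2=[3,5,4,4,2,0](1)
Move 3: P1 pit5 -> P1=[4,5,4,5,0,0](2) P2=[4,6,5,5,3,0](1)
Move 4: P1 pit3 -> P1=[4,5,4,0,1,1](3) P2=[5,7,5,5,3,0](1)
Move 5: P2 pit1 -> P1=[5,6,4,0,1,1](3) P2=[5,0,6,6,4,1](2)
Move 6: P2 pit5 -> P1=[5,6,4,0,1,1](3) P2=[5,0,6,6,4,0](3)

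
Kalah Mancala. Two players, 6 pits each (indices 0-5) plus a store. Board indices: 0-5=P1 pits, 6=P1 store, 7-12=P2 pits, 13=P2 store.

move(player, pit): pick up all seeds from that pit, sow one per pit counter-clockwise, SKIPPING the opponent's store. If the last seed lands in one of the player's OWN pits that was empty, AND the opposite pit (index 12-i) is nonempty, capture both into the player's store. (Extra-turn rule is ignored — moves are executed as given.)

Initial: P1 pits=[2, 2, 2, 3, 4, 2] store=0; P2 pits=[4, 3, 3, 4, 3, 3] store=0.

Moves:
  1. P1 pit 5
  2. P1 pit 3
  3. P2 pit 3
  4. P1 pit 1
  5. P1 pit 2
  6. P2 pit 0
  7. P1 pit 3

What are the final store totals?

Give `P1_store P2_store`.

Move 1: P1 pit5 -> P1=[2,2,2,3,4,0](1) P2=[5,3,3,4,3,3](0)
Move 2: P1 pit3 -> P1=[2,2,2,0,5,1](2) P2=[5,3,3,4,3,3](0)
Move 3: P2 pit3 -> P1=[3,2,2,0,5,1](2) P2=[5,3,3,0,4,4](1)
Move 4: P1 pit1 -> P1=[3,0,3,0,5,1](6) P2=[5,3,0,0,4,4](1)
Move 5: P1 pit2 -> P1=[3,0,0,1,6,2](6) P2=[5,3,0,0,4,4](1)
Move 6: P2 pit0 -> P1=[3,0,0,1,6,2](6) P2=[0,4,1,1,5,5](1)
Move 7: P1 pit3 -> P1=[3,0,0,0,7,2](6) P2=[0,4,1,1,5,5](1)

Answer: 6 1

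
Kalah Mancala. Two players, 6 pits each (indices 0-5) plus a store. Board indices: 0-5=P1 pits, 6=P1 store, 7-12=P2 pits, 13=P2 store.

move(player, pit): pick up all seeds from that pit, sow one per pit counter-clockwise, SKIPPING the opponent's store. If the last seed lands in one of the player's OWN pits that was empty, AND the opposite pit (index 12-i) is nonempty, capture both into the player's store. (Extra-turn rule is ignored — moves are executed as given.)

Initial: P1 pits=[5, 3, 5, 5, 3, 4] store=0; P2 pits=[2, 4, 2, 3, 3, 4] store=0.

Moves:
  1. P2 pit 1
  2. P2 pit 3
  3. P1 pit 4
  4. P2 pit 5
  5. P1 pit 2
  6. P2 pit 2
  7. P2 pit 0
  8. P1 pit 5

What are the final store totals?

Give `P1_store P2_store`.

Move 1: P2 pit1 -> P1=[5,3,5,5,3,4](0) P2=[2,0,3,4,4,5](0)
Move 2: P2 pit3 -> P1=[6,3,5,5,3,4](0) P2=[2,0,3,0,5,6](1)
Move 3: P1 pit4 -> P1=[6,3,5,5,0,5](1) P2=[3,0,3,0,5,6](1)
Move 4: P2 pit5 -> P1=[7,4,6,6,1,5](1) P2=[3,0,3,0,5,0](2)
Move 5: P1 pit2 -> P1=[7,4,0,7,2,6](2) P2=[4,1,3,0,5,0](2)
Move 6: P2 pit2 -> P1=[0,4,0,7,2,6](2) P2=[4,1,0,1,6,0](10)
Move 7: P2 pit0 -> P1=[0,4,0,7,2,6](2) P2=[0,2,1,2,7,0](10)
Move 8: P1 pit5 -> P1=[0,4,0,7,2,0](3) P2=[1,3,2,3,8,0](10)

Answer: 3 10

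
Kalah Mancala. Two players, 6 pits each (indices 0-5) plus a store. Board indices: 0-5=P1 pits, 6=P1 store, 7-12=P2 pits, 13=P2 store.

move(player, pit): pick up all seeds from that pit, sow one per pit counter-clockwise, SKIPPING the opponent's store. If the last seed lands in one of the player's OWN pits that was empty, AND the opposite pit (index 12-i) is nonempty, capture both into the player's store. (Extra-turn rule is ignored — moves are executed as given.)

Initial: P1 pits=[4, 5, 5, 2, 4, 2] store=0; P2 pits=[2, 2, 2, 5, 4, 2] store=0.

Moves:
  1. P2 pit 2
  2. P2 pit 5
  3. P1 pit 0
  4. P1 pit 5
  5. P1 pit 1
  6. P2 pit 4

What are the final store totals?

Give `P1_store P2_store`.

Move 1: P2 pit2 -> P1=[4,5,5,2,4,2](0) P2=[2,2,0,6,5,2](0)
Move 2: P2 pit5 -> P1=[5,5,5,2,4,2](0) P2=[2,2,0,6,5,0](1)
Move 3: P1 pit0 -> P1=[0,6,6,3,5,3](0) P2=[2,2,0,6,5,0](1)
Move 4: P1 pit5 -> P1=[0,6,6,3,5,0](1) P2=[3,3,0,6,5,0](1)
Move 5: P1 pit1 -> P1=[0,0,7,4,6,1](2) P2=[4,3,0,6,5,0](1)
Move 6: P2 pit4 -> P1=[1,1,8,4,6,1](2) P2=[4,3,0,6,0,1](2)

Answer: 2 2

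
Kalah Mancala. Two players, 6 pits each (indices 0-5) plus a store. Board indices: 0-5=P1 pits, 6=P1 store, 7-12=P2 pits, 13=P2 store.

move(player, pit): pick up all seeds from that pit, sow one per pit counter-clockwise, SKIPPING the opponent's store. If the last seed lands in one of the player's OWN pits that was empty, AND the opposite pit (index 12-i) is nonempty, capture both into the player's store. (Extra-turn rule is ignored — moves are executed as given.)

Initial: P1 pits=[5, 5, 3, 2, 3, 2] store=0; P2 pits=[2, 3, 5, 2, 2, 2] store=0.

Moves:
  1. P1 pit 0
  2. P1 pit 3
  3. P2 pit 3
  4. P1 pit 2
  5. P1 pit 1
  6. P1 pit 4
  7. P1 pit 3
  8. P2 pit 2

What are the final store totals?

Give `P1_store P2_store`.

Answer: 4 1

Derivation:
Move 1: P1 pit0 -> P1=[0,6,4,3,4,3](0) P2=[2,3,5,2,2,2](0)
Move 2: P1 pit3 -> P1=[0,6,4,0,5,4](1) P2=[2,3,5,2,2,2](0)
Move 3: P2 pit3 -> P1=[0,6,4,0,5,4](1) P2=[2,3,5,0,3,3](0)
Move 4: P1 pit2 -> P1=[0,6,0,1,6,5](2) P2=[2,3,5,0,3,3](0)
Move 5: P1 pit1 -> P1=[0,0,1,2,7,6](3) P2=[3,3,5,0,3,3](0)
Move 6: P1 pit4 -> P1=[0,0,1,2,0,7](4) P2=[4,4,6,1,4,3](0)
Move 7: P1 pit3 -> P1=[0,0,1,0,1,8](4) P2=[4,4,6,1,4,3](0)
Move 8: P2 pit2 -> P1=[1,1,1,0,1,8](4) P2=[4,4,0,2,5,4](1)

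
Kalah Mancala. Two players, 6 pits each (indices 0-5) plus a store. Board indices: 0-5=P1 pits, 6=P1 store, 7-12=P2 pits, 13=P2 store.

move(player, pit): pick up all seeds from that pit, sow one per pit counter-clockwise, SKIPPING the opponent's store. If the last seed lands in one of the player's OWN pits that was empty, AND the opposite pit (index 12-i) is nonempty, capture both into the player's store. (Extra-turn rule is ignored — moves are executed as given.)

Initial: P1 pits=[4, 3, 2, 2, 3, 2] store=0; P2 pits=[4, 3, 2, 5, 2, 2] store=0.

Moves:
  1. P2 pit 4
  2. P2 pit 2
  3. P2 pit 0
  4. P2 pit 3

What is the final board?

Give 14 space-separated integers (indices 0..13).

Move 1: P2 pit4 -> P1=[4,3,2,2,3,2](0) P2=[4,3,2,5,0,3](1)
Move 2: P2 pit2 -> P1=[4,0,2,2,3,2](0) P2=[4,3,0,6,0,3](5)
Move 3: P2 pit0 -> P1=[4,0,2,2,3,2](0) P2=[0,4,1,7,1,3](5)
Move 4: P2 pit3 -> P1=[5,1,3,3,3,2](0) P2=[0,4,1,0,2,4](6)

Answer: 5 1 3 3 3 2 0 0 4 1 0 2 4 6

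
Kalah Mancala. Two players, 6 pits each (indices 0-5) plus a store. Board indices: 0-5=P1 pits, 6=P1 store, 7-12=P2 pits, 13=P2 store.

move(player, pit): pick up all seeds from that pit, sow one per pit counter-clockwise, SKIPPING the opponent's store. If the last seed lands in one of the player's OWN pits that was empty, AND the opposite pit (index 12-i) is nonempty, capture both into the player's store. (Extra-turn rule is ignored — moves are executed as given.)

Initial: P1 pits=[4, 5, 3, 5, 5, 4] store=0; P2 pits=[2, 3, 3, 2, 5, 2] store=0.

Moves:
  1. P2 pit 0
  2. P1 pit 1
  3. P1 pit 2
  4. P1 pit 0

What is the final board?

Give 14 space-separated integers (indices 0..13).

Move 1: P2 pit0 -> P1=[4,5,3,5,5,4](0) P2=[0,4,4,2,5,2](0)
Move 2: P1 pit1 -> P1=[4,0,4,6,6,5](1) P2=[0,4,4,2,5,2](0)
Move 3: P1 pit2 -> P1=[4,0,0,7,7,6](2) P2=[0,4,4,2,5,2](0)
Move 4: P1 pit0 -> P1=[0,1,1,8,8,6](2) P2=[0,4,4,2,5,2](0)

Answer: 0 1 1 8 8 6 2 0 4 4 2 5 2 0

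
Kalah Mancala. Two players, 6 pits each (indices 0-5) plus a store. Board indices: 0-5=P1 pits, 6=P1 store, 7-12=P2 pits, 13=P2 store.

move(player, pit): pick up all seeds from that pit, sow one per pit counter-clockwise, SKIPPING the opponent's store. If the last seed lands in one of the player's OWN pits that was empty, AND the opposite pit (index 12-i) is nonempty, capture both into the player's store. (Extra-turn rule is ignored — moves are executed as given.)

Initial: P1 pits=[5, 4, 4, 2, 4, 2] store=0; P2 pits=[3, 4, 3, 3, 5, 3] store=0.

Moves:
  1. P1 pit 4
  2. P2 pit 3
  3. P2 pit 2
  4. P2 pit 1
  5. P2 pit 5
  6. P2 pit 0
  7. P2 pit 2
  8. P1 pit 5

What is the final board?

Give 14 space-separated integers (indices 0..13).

Answer: 6 5 5 3 1 0 2 1 2 0 4 10 0 3

Derivation:
Move 1: P1 pit4 -> P1=[5,4,4,2,0,3](1) P2=[4,5,3,3,5,3](0)
Move 2: P2 pit3 -> P1=[5,4,4,2,0,3](1) P2=[4,5,3,0,6,4](1)
Move 3: P2 pit2 -> P1=[5,4,4,2,0,3](1) P2=[4,5,0,1,7,5](1)
Move 4: P2 pit1 -> P1=[5,4,4,2,0,3](1) P2=[4,0,1,2,8,6](2)
Move 5: P2 pit5 -> P1=[6,5,5,3,1,3](1) P2=[4,0,1,2,8,0](3)
Move 6: P2 pit0 -> P1=[6,5,5,3,1,3](1) P2=[0,1,2,3,9,0](3)
Move 7: P2 pit2 -> P1=[6,5,5,3,1,3](1) P2=[0,1,0,4,10,0](3)
Move 8: P1 pit5 -> P1=[6,5,5,3,1,0](2) P2=[1,2,0,4,10,0](3)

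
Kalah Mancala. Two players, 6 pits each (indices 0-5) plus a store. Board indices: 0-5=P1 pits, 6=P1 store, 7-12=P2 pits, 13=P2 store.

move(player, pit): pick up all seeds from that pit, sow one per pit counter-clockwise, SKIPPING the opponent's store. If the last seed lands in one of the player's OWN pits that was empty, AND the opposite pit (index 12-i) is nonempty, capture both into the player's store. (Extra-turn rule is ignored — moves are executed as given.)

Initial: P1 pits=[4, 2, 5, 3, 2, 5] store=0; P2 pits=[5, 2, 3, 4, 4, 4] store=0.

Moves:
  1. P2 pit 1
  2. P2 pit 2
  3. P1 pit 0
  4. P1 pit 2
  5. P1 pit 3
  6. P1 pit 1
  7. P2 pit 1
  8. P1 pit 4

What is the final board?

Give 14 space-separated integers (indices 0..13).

Move 1: P2 pit1 -> P1=[4,2,5,3,2,5](0) P2=[5,0,4,5,4,4](0)
Move 2: P2 pit2 -> P1=[4,2,5,3,2,5](0) P2=[5,0,0,6,5,5](1)
Move 3: P1 pit0 -> P1=[0,3,6,4,3,5](0) P2=[5,0,0,6,5,5](1)
Move 4: P1 pit2 -> P1=[0,3,0,5,4,6](1) P2=[6,1,0,6,5,5](1)
Move 5: P1 pit3 -> P1=[0,3,0,0,5,7](2) P2=[7,2,0,6,5,5](1)
Move 6: P1 pit1 -> P1=[0,0,1,1,6,7](2) P2=[7,2,0,6,5,5](1)
Move 7: P2 pit1 -> P1=[0,0,1,1,6,7](2) P2=[7,0,1,7,5,5](1)
Move 8: P1 pit4 -> P1=[0,0,1,1,0,8](3) P2=[8,1,2,8,5,5](1)

Answer: 0 0 1 1 0 8 3 8 1 2 8 5 5 1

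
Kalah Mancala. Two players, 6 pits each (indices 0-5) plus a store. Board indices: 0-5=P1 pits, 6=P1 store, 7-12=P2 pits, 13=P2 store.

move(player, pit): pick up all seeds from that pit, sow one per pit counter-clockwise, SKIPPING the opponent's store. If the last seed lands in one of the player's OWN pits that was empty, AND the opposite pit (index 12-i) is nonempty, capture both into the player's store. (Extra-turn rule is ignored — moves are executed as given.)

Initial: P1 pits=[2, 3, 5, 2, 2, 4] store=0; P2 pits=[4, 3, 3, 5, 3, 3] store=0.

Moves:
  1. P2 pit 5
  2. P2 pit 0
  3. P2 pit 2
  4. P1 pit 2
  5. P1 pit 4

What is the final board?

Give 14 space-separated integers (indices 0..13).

Move 1: P2 pit5 -> P1=[3,4,5,2,2,4](0) P2=[4,3,3,5,3,0](1)
Move 2: P2 pit0 -> P1=[3,4,5,2,2,4](0) P2=[0,4,4,6,4,0](1)
Move 3: P2 pit2 -> P1=[3,4,5,2,2,4](0) P2=[0,4,0,7,5,1](2)
Move 4: P1 pit2 -> P1=[3,4,0,3,3,5](1) P2=[1,4,0,7,5,1](2)
Move 5: P1 pit4 -> P1=[3,4,0,3,0,6](2) P2=[2,4,0,7,5,1](2)

Answer: 3 4 0 3 0 6 2 2 4 0 7 5 1 2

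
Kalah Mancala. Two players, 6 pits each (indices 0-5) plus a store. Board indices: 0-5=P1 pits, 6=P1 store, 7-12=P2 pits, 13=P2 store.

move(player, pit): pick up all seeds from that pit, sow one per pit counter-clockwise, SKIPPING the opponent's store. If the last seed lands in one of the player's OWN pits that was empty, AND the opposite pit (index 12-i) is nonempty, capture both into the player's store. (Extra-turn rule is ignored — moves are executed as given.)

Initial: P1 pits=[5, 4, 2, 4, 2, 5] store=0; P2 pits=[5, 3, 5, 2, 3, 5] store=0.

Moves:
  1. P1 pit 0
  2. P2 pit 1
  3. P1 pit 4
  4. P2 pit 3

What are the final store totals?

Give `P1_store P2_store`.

Answer: 1 1

Derivation:
Move 1: P1 pit0 -> P1=[0,5,3,5,3,6](0) P2=[5,3,5,2,3,5](0)
Move 2: P2 pit1 -> P1=[0,5,3,5,3,6](0) P2=[5,0,6,3,4,5](0)
Move 3: P1 pit4 -> P1=[0,5,3,5,0,7](1) P2=[6,0,6,3,4,5](0)
Move 4: P2 pit3 -> P1=[0,5,3,5,0,7](1) P2=[6,0,6,0,5,6](1)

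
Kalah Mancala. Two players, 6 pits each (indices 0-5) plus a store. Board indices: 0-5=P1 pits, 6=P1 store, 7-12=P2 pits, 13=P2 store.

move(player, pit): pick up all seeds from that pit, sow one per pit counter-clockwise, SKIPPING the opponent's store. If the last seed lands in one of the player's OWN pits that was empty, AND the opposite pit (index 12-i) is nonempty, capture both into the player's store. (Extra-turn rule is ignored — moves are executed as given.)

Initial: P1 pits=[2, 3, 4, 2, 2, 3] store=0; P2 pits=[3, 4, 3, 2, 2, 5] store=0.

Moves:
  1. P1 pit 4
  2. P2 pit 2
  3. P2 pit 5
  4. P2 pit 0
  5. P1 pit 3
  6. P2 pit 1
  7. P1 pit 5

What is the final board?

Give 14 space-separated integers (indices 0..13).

Answer: 3 4 5 0 2 0 3 1 1 3 6 4 1 2

Derivation:
Move 1: P1 pit4 -> P1=[2,3,4,2,0,4](1) P2=[3,4,3,2,2,5](0)
Move 2: P2 pit2 -> P1=[2,3,4,2,0,4](1) P2=[3,4,0,3,3,6](0)
Move 3: P2 pit5 -> P1=[3,4,5,3,1,4](1) P2=[3,4,0,3,3,0](1)
Move 4: P2 pit0 -> P1=[3,4,5,3,1,4](1) P2=[0,5,1,4,3,0](1)
Move 5: P1 pit3 -> P1=[3,4,5,0,2,5](2) P2=[0,5,1,4,3,0](1)
Move 6: P2 pit1 -> P1=[3,4,5,0,2,5](2) P2=[0,0,2,5,4,1](2)
Move 7: P1 pit5 -> P1=[3,4,5,0,2,0](3) P2=[1,1,3,6,4,1](2)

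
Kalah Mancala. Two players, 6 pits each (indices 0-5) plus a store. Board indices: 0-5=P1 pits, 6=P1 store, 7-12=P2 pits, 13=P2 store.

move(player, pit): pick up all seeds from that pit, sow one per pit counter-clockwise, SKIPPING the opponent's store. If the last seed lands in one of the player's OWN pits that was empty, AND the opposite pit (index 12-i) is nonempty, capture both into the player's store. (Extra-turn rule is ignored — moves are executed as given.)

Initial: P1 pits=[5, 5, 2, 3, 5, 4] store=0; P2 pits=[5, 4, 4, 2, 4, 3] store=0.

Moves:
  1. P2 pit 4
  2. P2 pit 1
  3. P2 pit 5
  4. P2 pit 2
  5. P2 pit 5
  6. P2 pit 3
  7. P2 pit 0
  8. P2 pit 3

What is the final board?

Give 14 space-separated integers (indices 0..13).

Move 1: P2 pit4 -> P1=[6,6,2,3,5,4](0) P2=[5,4,4,2,0,4](1)
Move 2: P2 pit1 -> P1=[6,6,2,3,5,4](0) P2=[5,0,5,3,1,5](1)
Move 3: P2 pit5 -> P1=[7,7,3,4,5,4](0) P2=[5,0,5,3,1,0](2)
Move 4: P2 pit2 -> P1=[8,7,3,4,5,4](0) P2=[5,0,0,4,2,1](3)
Move 5: P2 pit5 -> P1=[8,7,3,4,5,4](0) P2=[5,0,0,4,2,0](4)
Move 6: P2 pit3 -> P1=[9,7,3,4,5,4](0) P2=[5,0,0,0,3,1](5)
Move 7: P2 pit0 -> P1=[9,7,3,4,5,4](0) P2=[0,1,1,1,4,2](5)
Move 8: P2 pit3 -> P1=[9,7,3,4,5,4](0) P2=[0,1,1,0,5,2](5)

Answer: 9 7 3 4 5 4 0 0 1 1 0 5 2 5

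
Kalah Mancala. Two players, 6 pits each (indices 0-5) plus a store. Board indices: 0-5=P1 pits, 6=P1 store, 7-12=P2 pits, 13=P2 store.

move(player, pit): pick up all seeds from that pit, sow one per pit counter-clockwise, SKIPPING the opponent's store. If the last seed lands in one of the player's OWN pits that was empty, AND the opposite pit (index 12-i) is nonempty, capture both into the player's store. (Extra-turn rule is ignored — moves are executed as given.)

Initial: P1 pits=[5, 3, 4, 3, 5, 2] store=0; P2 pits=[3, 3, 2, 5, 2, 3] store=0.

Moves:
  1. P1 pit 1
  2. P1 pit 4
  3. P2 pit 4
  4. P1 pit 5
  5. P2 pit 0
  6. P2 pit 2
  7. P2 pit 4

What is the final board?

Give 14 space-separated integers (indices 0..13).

Move 1: P1 pit1 -> P1=[5,0,5,4,6,2](0) P2=[3,3,2,5,2,3](0)
Move 2: P1 pit4 -> P1=[5,0,5,4,0,3](1) P2=[4,4,3,6,2,3](0)
Move 3: P2 pit4 -> P1=[5,0,5,4,0,3](1) P2=[4,4,3,6,0,4](1)
Move 4: P1 pit5 -> P1=[5,0,5,4,0,0](2) P2=[5,5,3,6,0,4](1)
Move 5: P2 pit0 -> P1=[5,0,5,4,0,0](2) P2=[0,6,4,7,1,5](1)
Move 6: P2 pit2 -> P1=[5,0,5,4,0,0](2) P2=[0,6,0,8,2,6](2)
Move 7: P2 pit4 -> P1=[5,0,5,4,0,0](2) P2=[0,6,0,8,0,7](3)

Answer: 5 0 5 4 0 0 2 0 6 0 8 0 7 3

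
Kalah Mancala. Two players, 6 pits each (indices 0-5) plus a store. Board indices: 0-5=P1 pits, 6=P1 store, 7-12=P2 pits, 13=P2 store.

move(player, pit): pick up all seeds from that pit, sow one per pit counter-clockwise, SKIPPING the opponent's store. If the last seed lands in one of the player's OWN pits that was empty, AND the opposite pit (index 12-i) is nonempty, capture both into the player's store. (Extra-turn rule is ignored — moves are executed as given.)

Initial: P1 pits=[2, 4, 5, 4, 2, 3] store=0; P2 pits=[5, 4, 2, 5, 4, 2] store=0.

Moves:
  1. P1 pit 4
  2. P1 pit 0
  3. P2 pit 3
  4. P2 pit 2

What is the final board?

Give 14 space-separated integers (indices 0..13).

Move 1: P1 pit4 -> P1=[2,4,5,4,0,4](1) P2=[5,4,2,5,4,2](0)
Move 2: P1 pit0 -> P1=[0,5,6,4,0,4](1) P2=[5,4,2,5,4,2](0)
Move 3: P2 pit3 -> P1=[1,6,6,4,0,4](1) P2=[5,4,2,0,5,3](1)
Move 4: P2 pit2 -> P1=[1,6,6,4,0,4](1) P2=[5,4,0,1,6,3](1)

Answer: 1 6 6 4 0 4 1 5 4 0 1 6 3 1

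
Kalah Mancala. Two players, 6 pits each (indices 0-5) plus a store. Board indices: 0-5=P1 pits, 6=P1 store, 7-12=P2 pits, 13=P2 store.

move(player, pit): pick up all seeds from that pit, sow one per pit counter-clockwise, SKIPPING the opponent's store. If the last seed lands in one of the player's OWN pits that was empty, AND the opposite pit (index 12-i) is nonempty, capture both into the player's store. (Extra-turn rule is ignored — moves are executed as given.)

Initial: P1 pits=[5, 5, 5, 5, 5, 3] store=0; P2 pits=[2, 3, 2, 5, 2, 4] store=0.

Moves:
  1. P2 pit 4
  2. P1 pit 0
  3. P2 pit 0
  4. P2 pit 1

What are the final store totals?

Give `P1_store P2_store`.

Answer: 0 1

Derivation:
Move 1: P2 pit4 -> P1=[5,5,5,5,5,3](0) P2=[2,3,2,5,0,5](1)
Move 2: P1 pit0 -> P1=[0,6,6,6,6,4](0) P2=[2,3,2,5,0,5](1)
Move 3: P2 pit0 -> P1=[0,6,6,6,6,4](0) P2=[0,4,3,5,0,5](1)
Move 4: P2 pit1 -> P1=[0,6,6,6,6,4](0) P2=[0,0,4,6,1,6](1)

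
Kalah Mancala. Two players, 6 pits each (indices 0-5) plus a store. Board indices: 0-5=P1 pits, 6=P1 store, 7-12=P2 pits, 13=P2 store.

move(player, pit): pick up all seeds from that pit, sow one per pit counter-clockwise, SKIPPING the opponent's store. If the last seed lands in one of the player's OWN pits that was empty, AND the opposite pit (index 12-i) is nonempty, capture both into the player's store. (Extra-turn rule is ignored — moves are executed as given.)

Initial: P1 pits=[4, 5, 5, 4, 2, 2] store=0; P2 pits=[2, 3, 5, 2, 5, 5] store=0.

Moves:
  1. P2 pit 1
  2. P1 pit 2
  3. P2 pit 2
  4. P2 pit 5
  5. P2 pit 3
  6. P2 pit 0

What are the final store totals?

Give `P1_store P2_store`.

Answer: 1 5

Derivation:
Move 1: P2 pit1 -> P1=[4,5,5,4,2,2](0) P2=[2,0,6,3,6,5](0)
Move 2: P1 pit2 -> P1=[4,5,0,5,3,3](1) P2=[3,0,6,3,6,5](0)
Move 3: P2 pit2 -> P1=[5,6,0,5,3,3](1) P2=[3,0,0,4,7,6](1)
Move 4: P2 pit5 -> P1=[6,7,1,6,4,3](1) P2=[3,0,0,4,7,0](2)
Move 5: P2 pit3 -> P1=[7,7,1,6,4,3](1) P2=[3,0,0,0,8,1](3)
Move 6: P2 pit0 -> P1=[7,7,0,6,4,3](1) P2=[0,1,1,0,8,1](5)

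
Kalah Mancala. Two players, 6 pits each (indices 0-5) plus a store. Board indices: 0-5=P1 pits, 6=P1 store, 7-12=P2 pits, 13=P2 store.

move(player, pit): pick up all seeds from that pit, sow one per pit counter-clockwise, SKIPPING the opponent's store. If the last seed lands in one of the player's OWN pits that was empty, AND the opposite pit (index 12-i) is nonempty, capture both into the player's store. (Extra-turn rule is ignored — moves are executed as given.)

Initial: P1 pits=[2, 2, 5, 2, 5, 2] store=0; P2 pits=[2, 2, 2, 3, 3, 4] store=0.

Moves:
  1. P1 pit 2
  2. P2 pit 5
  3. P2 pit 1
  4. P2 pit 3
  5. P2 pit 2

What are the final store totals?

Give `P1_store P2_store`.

Answer: 1 2

Derivation:
Move 1: P1 pit2 -> P1=[2,2,0,3,6,3](1) P2=[3,2,2,3,3,4](0)
Move 2: P2 pit5 -> P1=[3,3,1,3,6,3](1) P2=[3,2,2,3,3,0](1)
Move 3: P2 pit1 -> P1=[3,3,1,3,6,3](1) P2=[3,0,3,4,3,0](1)
Move 4: P2 pit3 -> P1=[4,3,1,3,6,3](1) P2=[3,0,3,0,4,1](2)
Move 5: P2 pit2 -> P1=[4,3,1,3,6,3](1) P2=[3,0,0,1,5,2](2)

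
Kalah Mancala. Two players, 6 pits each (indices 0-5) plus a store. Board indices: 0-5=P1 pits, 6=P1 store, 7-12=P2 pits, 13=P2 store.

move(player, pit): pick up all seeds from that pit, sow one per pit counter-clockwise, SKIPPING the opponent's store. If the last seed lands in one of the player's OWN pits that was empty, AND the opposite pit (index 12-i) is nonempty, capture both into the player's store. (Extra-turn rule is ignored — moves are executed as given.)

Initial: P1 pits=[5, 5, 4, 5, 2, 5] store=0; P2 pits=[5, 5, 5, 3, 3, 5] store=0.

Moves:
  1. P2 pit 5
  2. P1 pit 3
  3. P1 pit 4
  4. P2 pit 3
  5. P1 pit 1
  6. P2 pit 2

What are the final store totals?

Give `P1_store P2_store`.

Answer: 3 3

Derivation:
Move 1: P2 pit5 -> P1=[6,6,5,6,2,5](0) P2=[5,5,5,3,3,0](1)
Move 2: P1 pit3 -> P1=[6,6,5,0,3,6](1) P2=[6,6,6,3,3,0](1)
Move 3: P1 pit4 -> P1=[6,6,5,0,0,7](2) P2=[7,6,6,3,3,0](1)
Move 4: P2 pit3 -> P1=[6,6,5,0,0,7](2) P2=[7,6,6,0,4,1](2)
Move 5: P1 pit1 -> P1=[6,0,6,1,1,8](3) P2=[8,6,6,0,4,1](2)
Move 6: P2 pit2 -> P1=[7,1,6,1,1,8](3) P2=[8,6,0,1,5,2](3)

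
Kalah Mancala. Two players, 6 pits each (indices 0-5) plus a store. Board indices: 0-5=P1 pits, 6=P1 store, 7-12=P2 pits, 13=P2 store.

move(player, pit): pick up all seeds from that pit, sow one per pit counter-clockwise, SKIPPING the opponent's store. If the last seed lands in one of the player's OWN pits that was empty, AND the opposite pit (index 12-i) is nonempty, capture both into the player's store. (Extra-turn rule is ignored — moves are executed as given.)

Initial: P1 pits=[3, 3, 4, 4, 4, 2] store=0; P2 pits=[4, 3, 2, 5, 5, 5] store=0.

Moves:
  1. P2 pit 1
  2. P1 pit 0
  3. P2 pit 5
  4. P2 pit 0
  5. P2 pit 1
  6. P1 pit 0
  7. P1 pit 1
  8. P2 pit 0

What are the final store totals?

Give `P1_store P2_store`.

Answer: 1 7

Derivation:
Move 1: P2 pit1 -> P1=[3,3,4,4,4,2](0) P2=[4,0,3,6,6,5](0)
Move 2: P1 pit0 -> P1=[0,4,5,5,4,2](0) P2=[4,0,3,6,6,5](0)
Move 3: P2 pit5 -> P1=[1,5,6,6,4,2](0) P2=[4,0,3,6,6,0](1)
Move 4: P2 pit0 -> P1=[1,5,6,6,4,2](0) P2=[0,1,4,7,7,0](1)
Move 5: P2 pit1 -> P1=[1,5,6,6,4,2](0) P2=[0,0,5,7,7,0](1)
Move 6: P1 pit0 -> P1=[0,6,6,6,4,2](0) P2=[0,0,5,7,7,0](1)
Move 7: P1 pit1 -> P1=[0,0,7,7,5,3](1) P2=[1,0,5,7,7,0](1)
Move 8: P2 pit0 -> P1=[0,0,7,7,0,3](1) P2=[0,0,5,7,7,0](7)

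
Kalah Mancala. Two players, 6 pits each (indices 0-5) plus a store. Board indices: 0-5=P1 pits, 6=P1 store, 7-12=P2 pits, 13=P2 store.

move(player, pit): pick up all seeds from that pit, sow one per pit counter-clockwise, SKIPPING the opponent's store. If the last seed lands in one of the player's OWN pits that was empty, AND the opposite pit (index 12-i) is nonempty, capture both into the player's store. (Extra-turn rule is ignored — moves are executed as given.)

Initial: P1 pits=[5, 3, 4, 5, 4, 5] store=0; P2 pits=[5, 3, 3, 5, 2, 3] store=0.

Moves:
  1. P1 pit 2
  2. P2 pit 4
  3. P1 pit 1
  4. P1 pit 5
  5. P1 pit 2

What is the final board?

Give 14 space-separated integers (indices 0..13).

Move 1: P1 pit2 -> P1=[5,3,0,6,5,6](1) P2=[5,3,3,5,2,3](0)
Move 2: P2 pit4 -> P1=[5,3,0,6,5,6](1) P2=[5,3,3,5,0,4](1)
Move 3: P1 pit1 -> P1=[5,0,1,7,6,6](1) P2=[5,3,3,5,0,4](1)
Move 4: P1 pit5 -> P1=[5,0,1,7,6,0](2) P2=[6,4,4,6,1,4](1)
Move 5: P1 pit2 -> P1=[5,0,0,8,6,0](2) P2=[6,4,4,6,1,4](1)

Answer: 5 0 0 8 6 0 2 6 4 4 6 1 4 1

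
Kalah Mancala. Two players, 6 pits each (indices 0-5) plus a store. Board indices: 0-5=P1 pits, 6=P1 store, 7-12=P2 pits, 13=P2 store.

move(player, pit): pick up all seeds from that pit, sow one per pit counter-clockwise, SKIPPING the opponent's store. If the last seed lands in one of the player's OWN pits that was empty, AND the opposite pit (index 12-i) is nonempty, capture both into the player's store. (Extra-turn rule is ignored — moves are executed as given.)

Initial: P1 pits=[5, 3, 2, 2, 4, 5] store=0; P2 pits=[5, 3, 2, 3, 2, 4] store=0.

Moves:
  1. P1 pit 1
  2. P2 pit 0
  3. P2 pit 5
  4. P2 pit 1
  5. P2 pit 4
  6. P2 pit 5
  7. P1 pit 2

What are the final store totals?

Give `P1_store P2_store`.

Move 1: P1 pit1 -> P1=[5,0,3,3,5,5](0) P2=[5,3,2,3,2,4](0)
Move 2: P2 pit0 -> P1=[5,0,3,3,5,5](0) P2=[0,4,3,4,3,5](0)
Move 3: P2 pit5 -> P1=[6,1,4,4,5,5](0) P2=[0,4,3,4,3,0](1)
Move 4: P2 pit1 -> P1=[0,1,4,4,5,5](0) P2=[0,0,4,5,4,0](8)
Move 5: P2 pit4 -> P1=[1,2,4,4,5,5](0) P2=[0,0,4,5,0,1](9)
Move 6: P2 pit5 -> P1=[1,2,4,4,5,5](0) P2=[0,0,4,5,0,0](10)
Move 7: P1 pit2 -> P1=[1,2,0,5,6,6](1) P2=[0,0,4,5,0,0](10)

Answer: 1 10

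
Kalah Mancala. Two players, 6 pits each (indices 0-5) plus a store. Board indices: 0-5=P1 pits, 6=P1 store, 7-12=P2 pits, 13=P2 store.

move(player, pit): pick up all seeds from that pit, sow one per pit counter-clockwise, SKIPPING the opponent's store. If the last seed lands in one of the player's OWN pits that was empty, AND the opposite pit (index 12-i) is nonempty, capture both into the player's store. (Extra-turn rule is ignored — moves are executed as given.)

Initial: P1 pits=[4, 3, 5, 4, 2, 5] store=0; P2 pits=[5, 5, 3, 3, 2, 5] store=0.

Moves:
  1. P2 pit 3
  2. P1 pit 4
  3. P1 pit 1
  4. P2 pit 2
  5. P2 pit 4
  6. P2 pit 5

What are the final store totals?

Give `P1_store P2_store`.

Answer: 7 3

Derivation:
Move 1: P2 pit3 -> P1=[4,3,5,4,2,5](0) P2=[5,5,3,0,3,6](1)
Move 2: P1 pit4 -> P1=[4,3,5,4,0,6](1) P2=[5,5,3,0,3,6](1)
Move 3: P1 pit1 -> P1=[4,0,6,5,0,6](7) P2=[5,0,3,0,3,6](1)
Move 4: P2 pit2 -> P1=[4,0,6,5,0,6](7) P2=[5,0,0,1,4,7](1)
Move 5: P2 pit4 -> P1=[5,1,6,5,0,6](7) P2=[5,0,0,1,0,8](2)
Move 6: P2 pit5 -> P1=[6,2,7,6,1,7](7) P2=[6,0,0,1,0,0](3)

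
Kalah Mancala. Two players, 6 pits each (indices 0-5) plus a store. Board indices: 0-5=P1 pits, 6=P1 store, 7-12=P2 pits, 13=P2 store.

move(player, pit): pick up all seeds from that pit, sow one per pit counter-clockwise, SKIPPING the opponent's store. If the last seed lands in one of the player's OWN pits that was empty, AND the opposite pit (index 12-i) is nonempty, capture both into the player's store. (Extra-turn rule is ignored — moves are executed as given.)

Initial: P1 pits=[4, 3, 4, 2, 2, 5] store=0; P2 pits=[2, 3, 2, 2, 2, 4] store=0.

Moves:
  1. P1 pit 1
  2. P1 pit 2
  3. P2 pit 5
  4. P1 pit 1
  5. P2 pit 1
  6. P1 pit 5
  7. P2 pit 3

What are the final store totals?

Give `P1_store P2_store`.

Move 1: P1 pit1 -> P1=[4,0,5,3,3,5](0) P2=[2,3,2,2,2,4](0)
Move 2: P1 pit2 -> P1=[4,0,0,4,4,6](1) P2=[3,3,2,2,2,4](0)
Move 3: P2 pit5 -> P1=[5,1,1,4,4,6](1) P2=[3,3,2,2,2,0](1)
Move 4: P1 pit1 -> P1=[5,0,2,4,4,6](1) P2=[3,3,2,2,2,0](1)
Move 5: P2 pit1 -> P1=[5,0,2,4,4,6](1) P2=[3,0,3,3,3,0](1)
Move 6: P1 pit5 -> P1=[5,0,2,4,4,0](2) P2=[4,1,4,4,4,0](1)
Move 7: P2 pit3 -> P1=[6,0,2,4,4,0](2) P2=[4,1,4,0,5,1](2)

Answer: 2 2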